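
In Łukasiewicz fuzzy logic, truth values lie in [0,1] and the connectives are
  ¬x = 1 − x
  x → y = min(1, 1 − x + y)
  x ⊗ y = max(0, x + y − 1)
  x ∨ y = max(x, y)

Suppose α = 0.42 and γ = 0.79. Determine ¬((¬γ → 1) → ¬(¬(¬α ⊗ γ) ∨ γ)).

0.79

¬γ = 1 − 0.79 = 0.21
¬γ → 1 = min(1, 1 − 0.21 + 1.00) = min(1, 1.79) = 1.00
¬α = 1 − 0.42 = 0.58
¬α ⊗ γ = max(0, 0.58 + 0.79 − 1) = max(0, 0.37) = 0.37
¬(¬α ⊗ γ) = 1 − 0.37 = 0.63
¬(¬α ⊗ γ) ∨ γ = max(0.63, 0.79) = 0.79
¬(¬(¬α ⊗ γ) ∨ γ) = 1 − 0.79 = 0.21
(¬γ → 1) → ¬(¬(¬α ⊗ γ) ∨ γ) = min(1, 1 − 1.00 + 0.21) = min(1, 0.21) = 0.21
¬((¬γ → 1) → ¬(¬(¬α ⊗ γ) ∨ γ)) = 1 − 0.21 = 0.79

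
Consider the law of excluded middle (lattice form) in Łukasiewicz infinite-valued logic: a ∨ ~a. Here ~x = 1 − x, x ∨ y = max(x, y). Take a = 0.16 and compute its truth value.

0.84

~a = 1 − 0.16 = 0.84
a ∨ ~a = max(0.16, 0.84) = 0.84
(The value 0.84 < 1 shows this instance is not satisfied; not a Ł∞-tautology — its value is max(a, 1−a).)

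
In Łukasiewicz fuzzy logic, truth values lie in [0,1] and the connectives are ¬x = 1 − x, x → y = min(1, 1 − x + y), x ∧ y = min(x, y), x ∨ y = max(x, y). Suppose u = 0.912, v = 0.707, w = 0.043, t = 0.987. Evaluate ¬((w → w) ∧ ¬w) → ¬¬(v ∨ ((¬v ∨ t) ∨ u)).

w → w = min(1, 1 − 0.043 + 0.043) = min(1, 1.000) = 1.000
¬w = 1 − 0.043 = 0.957
(w → w) ∧ ¬w = min(1.000, 0.957) = 0.957
¬((w → w) ∧ ¬w) = 1 − 0.957 = 0.043
¬v = 1 − 0.707 = 0.293
¬v ∨ t = max(0.293, 0.987) = 0.987
(¬v ∨ t) ∨ u = max(0.987, 0.912) = 0.987
v ∨ ((¬v ∨ t) ∨ u) = max(0.707, 0.987) = 0.987
¬(v ∨ ((¬v ∨ t) ∨ u)) = 1 − 0.987 = 0.013
¬¬(v ∨ ((¬v ∨ t) ∨ u)) = 1 − 0.013 = 0.987
¬((w → w) ∧ ¬w) → ¬¬(v ∨ ((¬v ∨ t) ∨ u)) = min(1, 1 − 0.043 + 0.987) = min(1, 1.944) = 1.000

1.000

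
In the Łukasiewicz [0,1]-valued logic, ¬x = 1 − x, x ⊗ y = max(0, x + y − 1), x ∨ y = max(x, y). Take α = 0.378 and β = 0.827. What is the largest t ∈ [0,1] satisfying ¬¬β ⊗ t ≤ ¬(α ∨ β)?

¬β = 1 − 0.827 = 0.173
¬¬β = 1 − 0.173 = 0.827
So the left factor is ¬¬β = 0.827.
α ∨ β = max(0.378, 0.827) = 0.827
¬(α ∨ β) = 1 − 0.827 = 0.173
So the right-hand bound is ¬(α ∨ β) = 0.173.
The residuum of the Łukasiewicz t-norm gives the supremum: min(1, 1 − 0.827 + 0.173).
1 − 0.827 + 0.173 = 0.346, so t = min(1, 0.346) = 0.346.
Check: 0.827 ⊗ 0.346 = max(0, 0.173) = 0.173 ≤ 0.173.

0.346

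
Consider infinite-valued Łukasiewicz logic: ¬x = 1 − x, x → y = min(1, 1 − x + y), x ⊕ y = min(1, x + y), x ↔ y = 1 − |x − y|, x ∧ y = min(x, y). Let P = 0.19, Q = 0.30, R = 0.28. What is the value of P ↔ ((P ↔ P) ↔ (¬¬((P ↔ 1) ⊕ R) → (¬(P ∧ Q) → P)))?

0.28

P ↔ P = 1 − |0.19 − 0.19| = 1 − 0.00 = 1.00
P ↔ 1 = 1 − |0.19 − 1.00| = 1 − 0.81 = 0.19
(P ↔ 1) ⊕ R = min(1, 0.19 + 0.28) = min(1, 0.47) = 0.47
¬((P ↔ 1) ⊕ R) = 1 − 0.47 = 0.53
¬¬((P ↔ 1) ⊕ R) = 1 − 0.53 = 0.47
P ∧ Q = min(0.19, 0.30) = 0.19
¬(P ∧ Q) = 1 − 0.19 = 0.81
¬(P ∧ Q) → P = min(1, 1 − 0.81 + 0.19) = min(1, 0.38) = 0.38
¬¬((P ↔ 1) ⊕ R) → (¬(P ∧ Q) → P) = min(1, 1 − 0.47 + 0.38) = min(1, 0.91) = 0.91
(P ↔ P) ↔ (¬¬((P ↔ 1) ⊕ R) → (¬(P ∧ Q) → P)) = 1 − |1.00 − 0.91| = 1 − 0.09 = 0.91
P ↔ ((P ↔ P) ↔ (¬¬((P ↔ 1) ⊕ R) → (¬(P ∧ Q) → P))) = 1 − |0.19 − 0.91| = 1 − 0.72 = 0.28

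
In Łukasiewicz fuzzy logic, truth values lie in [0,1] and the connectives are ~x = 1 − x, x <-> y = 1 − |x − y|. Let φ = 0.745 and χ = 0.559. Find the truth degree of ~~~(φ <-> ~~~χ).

0.304

~χ = 1 − 0.559 = 0.441
~~χ = 1 − 0.441 = 0.559
~~~χ = 1 − 0.559 = 0.441
φ <-> ~~~χ = 1 − |0.745 − 0.441| = 1 − 0.304 = 0.696
~(φ <-> ~~~χ) = 1 − 0.696 = 0.304
~~(φ <-> ~~~χ) = 1 − 0.304 = 0.696
~~~(φ <-> ~~~χ) = 1 − 0.696 = 0.304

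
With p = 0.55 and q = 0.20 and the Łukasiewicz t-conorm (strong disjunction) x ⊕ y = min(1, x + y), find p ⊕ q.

0.75

p ⊕ q = min(1, 0.55 + 0.20) = min(1, 0.75) = 0.75
For comparison, the Gödel t-conorm max(x, y) would give 0.55.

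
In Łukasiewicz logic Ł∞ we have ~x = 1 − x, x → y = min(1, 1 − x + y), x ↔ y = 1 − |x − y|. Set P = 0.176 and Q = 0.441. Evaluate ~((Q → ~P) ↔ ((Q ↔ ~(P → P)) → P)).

0.383

~P = 1 − 0.176 = 0.824
Q → ~P = min(1, 1 − 0.441 + 0.824) = min(1, 1.383) = 1.000
P → P = min(1, 1 − 0.176 + 0.176) = min(1, 1.000) = 1.000
~(P → P) = 1 − 1.000 = 0.000
Q ↔ ~(P → P) = 1 − |0.441 − 0.000| = 1 − 0.441 = 0.559
(Q ↔ ~(P → P)) → P = min(1, 1 − 0.559 + 0.176) = min(1, 0.617) = 0.617
(Q → ~P) ↔ ((Q ↔ ~(P → P)) → P) = 1 − |1.000 − 0.617| = 1 − 0.383 = 0.617
~((Q → ~P) ↔ ((Q ↔ ~(P → P)) → P)) = 1 − 0.617 = 0.383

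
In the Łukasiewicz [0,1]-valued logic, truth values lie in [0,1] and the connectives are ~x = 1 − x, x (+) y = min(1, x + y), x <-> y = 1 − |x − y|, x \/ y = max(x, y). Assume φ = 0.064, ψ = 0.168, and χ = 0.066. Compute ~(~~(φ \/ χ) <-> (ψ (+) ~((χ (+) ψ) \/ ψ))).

0.868

φ \/ χ = max(0.064, 0.066) = 0.066
~(φ \/ χ) = 1 − 0.066 = 0.934
~~(φ \/ χ) = 1 − 0.934 = 0.066
χ (+) ψ = min(1, 0.066 + 0.168) = min(1, 0.234) = 0.234
(χ (+) ψ) \/ ψ = max(0.234, 0.168) = 0.234
~((χ (+) ψ) \/ ψ) = 1 − 0.234 = 0.766
ψ (+) ~((χ (+) ψ) \/ ψ) = min(1, 0.168 + 0.766) = min(1, 0.934) = 0.934
~~(φ \/ χ) <-> (ψ (+) ~((χ (+) ψ) \/ ψ)) = 1 − |0.066 − 0.934| = 1 − 0.868 = 0.132
~(~~(φ \/ χ) <-> (ψ (+) ~((χ (+) ψ) \/ ψ))) = 1 − 0.132 = 0.868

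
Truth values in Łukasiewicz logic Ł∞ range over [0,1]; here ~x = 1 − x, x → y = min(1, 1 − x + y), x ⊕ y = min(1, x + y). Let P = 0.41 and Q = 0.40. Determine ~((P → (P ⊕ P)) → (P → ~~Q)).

0.01

P ⊕ P = min(1, 0.41 + 0.41) = min(1, 0.82) = 0.82
P → (P ⊕ P) = min(1, 1 − 0.41 + 0.82) = min(1, 1.41) = 1.00
~Q = 1 − 0.40 = 0.60
~~Q = 1 − 0.60 = 0.40
P → ~~Q = min(1, 1 − 0.41 + 0.40) = min(1, 0.99) = 0.99
(P → (P ⊕ P)) → (P → ~~Q) = min(1, 1 − 1.00 + 0.99) = min(1, 0.99) = 0.99
~((P → (P ⊕ P)) → (P → ~~Q)) = 1 − 0.99 = 0.01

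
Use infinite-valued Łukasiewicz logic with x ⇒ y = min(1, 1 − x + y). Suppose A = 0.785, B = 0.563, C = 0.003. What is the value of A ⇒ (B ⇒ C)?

B ⇒ C = min(1, 1 − 0.563 + 0.003) = min(1, 0.440) = 0.440
A ⇒ (B ⇒ C) = min(1, 1 − 0.785 + 0.440) = min(1, 0.655) = 0.655

0.655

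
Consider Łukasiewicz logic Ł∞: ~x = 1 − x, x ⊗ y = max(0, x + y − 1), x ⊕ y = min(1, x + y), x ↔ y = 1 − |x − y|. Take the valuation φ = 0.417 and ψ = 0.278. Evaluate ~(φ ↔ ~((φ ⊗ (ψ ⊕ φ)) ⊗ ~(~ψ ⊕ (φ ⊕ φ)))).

0.583

ψ ⊕ φ = min(1, 0.278 + 0.417) = min(1, 0.695) = 0.695
φ ⊗ (ψ ⊕ φ) = max(0, 0.417 + 0.695 − 1) = max(0, 0.112) = 0.112
~ψ = 1 − 0.278 = 0.722
φ ⊕ φ = min(1, 0.417 + 0.417) = min(1, 0.834) = 0.834
~ψ ⊕ (φ ⊕ φ) = min(1, 0.722 + 0.834) = min(1, 1.556) = 1.000
~(~ψ ⊕ (φ ⊕ φ)) = 1 − 1.000 = 0.000
(φ ⊗ (ψ ⊕ φ)) ⊗ ~(~ψ ⊕ (φ ⊕ φ)) = max(0, 0.112 + 0.000 − 1) = max(0, -0.888) = 0.000
~((φ ⊗ (ψ ⊕ φ)) ⊗ ~(~ψ ⊕ (φ ⊕ φ))) = 1 − 0.000 = 1.000
φ ↔ ~((φ ⊗ (ψ ⊕ φ)) ⊗ ~(~ψ ⊕ (φ ⊕ φ))) = 1 − |0.417 − 1.000| = 1 − 0.583 = 0.417
~(φ ↔ ~((φ ⊗ (ψ ⊕ φ)) ⊗ ~(~ψ ⊕ (φ ⊕ φ)))) = 1 − 0.417 = 0.583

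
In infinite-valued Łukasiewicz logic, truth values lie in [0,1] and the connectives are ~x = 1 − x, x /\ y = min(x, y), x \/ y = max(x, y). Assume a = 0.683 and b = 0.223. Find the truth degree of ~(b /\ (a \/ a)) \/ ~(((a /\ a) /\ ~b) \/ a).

a \/ a = max(0.683, 0.683) = 0.683
b /\ (a \/ a) = min(0.223, 0.683) = 0.223
~(b /\ (a \/ a)) = 1 − 0.223 = 0.777
a /\ a = min(0.683, 0.683) = 0.683
~b = 1 − 0.223 = 0.777
(a /\ a) /\ ~b = min(0.683, 0.777) = 0.683
((a /\ a) /\ ~b) \/ a = max(0.683, 0.683) = 0.683
~(((a /\ a) /\ ~b) \/ a) = 1 − 0.683 = 0.317
~(b /\ (a \/ a)) \/ ~(((a /\ a) /\ ~b) \/ a) = max(0.777, 0.317) = 0.777

0.777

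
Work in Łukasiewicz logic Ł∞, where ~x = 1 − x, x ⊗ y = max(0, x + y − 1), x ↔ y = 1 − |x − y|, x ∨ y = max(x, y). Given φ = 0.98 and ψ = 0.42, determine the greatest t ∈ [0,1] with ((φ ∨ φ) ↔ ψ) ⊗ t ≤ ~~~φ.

φ ∨ φ = max(0.98, 0.98) = 0.98
(φ ∨ φ) ↔ ψ = 1 − |0.98 − 0.42| = 1 − 0.56 = 0.44
So the left factor is (φ ∨ φ) ↔ ψ = 0.44.
~φ = 1 − 0.98 = 0.02
~~φ = 1 − 0.02 = 0.98
~~~φ = 1 − 0.98 = 0.02
So the right-hand bound is ~~~φ = 0.02.
The residuum of the Łukasiewicz t-norm gives the supremum: min(1, 1 − 0.44 + 0.02).
1 − 0.44 + 0.02 = 0.58, so t = min(1, 0.58) = 0.58.
Check: 0.44 ⊗ 0.58 = max(0, 0.02) = 0.02 ≤ 0.02.

0.58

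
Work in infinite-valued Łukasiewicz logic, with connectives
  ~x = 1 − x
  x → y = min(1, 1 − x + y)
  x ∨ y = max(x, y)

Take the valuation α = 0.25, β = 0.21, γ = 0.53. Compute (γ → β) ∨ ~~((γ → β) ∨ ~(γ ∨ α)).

γ → β = min(1, 1 − 0.53 + 0.21) = min(1, 0.68) = 0.68
γ ∨ α = max(0.53, 0.25) = 0.53
~(γ ∨ α) = 1 − 0.53 = 0.47
(γ → β) ∨ ~(γ ∨ α) = max(0.68, 0.47) = 0.68
~((γ → β) ∨ ~(γ ∨ α)) = 1 − 0.68 = 0.32
~~((γ → β) ∨ ~(γ ∨ α)) = 1 − 0.32 = 0.68
(γ → β) ∨ ~~((γ → β) ∨ ~(γ ∨ α)) = max(0.68, 0.68) = 0.68

0.68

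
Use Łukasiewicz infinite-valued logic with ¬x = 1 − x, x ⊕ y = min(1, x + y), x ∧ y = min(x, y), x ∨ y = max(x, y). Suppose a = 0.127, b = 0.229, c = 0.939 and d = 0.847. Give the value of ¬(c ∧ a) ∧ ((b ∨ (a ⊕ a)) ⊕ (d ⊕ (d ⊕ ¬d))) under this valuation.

0.873

c ∧ a = min(0.939, 0.127) = 0.127
¬(c ∧ a) = 1 − 0.127 = 0.873
a ⊕ a = min(1, 0.127 + 0.127) = min(1, 0.254) = 0.254
b ∨ (a ⊕ a) = max(0.229, 0.254) = 0.254
¬d = 1 − 0.847 = 0.153
d ⊕ ¬d = min(1, 0.847 + 0.153) = min(1, 1.000) = 1.000
d ⊕ (d ⊕ ¬d) = min(1, 0.847 + 1.000) = min(1, 1.847) = 1.000
(b ∨ (a ⊕ a)) ⊕ (d ⊕ (d ⊕ ¬d)) = min(1, 0.254 + 1.000) = min(1, 1.254) = 1.000
¬(c ∧ a) ∧ ((b ∨ (a ⊕ a)) ⊕ (d ⊕ (d ⊕ ¬d))) = min(0.873, 1.000) = 0.873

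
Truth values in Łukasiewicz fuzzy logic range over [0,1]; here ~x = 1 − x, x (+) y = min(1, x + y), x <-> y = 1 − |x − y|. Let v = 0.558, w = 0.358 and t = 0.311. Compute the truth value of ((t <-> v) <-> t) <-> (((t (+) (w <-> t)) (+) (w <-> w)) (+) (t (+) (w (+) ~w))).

t <-> v = 1 − |0.311 − 0.558| = 1 − 0.247 = 0.753
(t <-> v) <-> t = 1 − |0.753 − 0.311| = 1 − 0.442 = 0.558
w <-> t = 1 − |0.358 − 0.311| = 1 − 0.047 = 0.953
t (+) (w <-> t) = min(1, 0.311 + 0.953) = min(1, 1.264) = 1.000
w <-> w = 1 − |0.358 − 0.358| = 1 − 0.000 = 1.000
(t (+) (w <-> t)) (+) (w <-> w) = min(1, 1.000 + 1.000) = min(1, 2.000) = 1.000
~w = 1 − 0.358 = 0.642
w (+) ~w = min(1, 0.358 + 0.642) = min(1, 1.000) = 1.000
t (+) (w (+) ~w) = min(1, 0.311 + 1.000) = min(1, 1.311) = 1.000
((t (+) (w <-> t)) (+) (w <-> w)) (+) (t (+) (w (+) ~w)) = min(1, 1.000 + 1.000) = min(1, 2.000) = 1.000
((t <-> v) <-> t) <-> (((t (+) (w <-> t)) (+) (w <-> w)) (+) (t (+) (w (+) ~w))) = 1 − |0.558 − 1.000| = 1 − 0.442 = 0.558

0.558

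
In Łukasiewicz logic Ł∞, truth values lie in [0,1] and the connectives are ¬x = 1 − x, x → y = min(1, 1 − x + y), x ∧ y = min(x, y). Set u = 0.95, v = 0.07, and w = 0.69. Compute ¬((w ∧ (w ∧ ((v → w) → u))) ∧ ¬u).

v → w = min(1, 1 − 0.07 + 0.69) = min(1, 1.62) = 1.00
(v → w) → u = min(1, 1 − 1.00 + 0.95) = min(1, 0.95) = 0.95
w ∧ ((v → w) → u) = min(0.69, 0.95) = 0.69
w ∧ (w ∧ ((v → w) → u)) = min(0.69, 0.69) = 0.69
¬u = 1 − 0.95 = 0.05
(w ∧ (w ∧ ((v → w) → u))) ∧ ¬u = min(0.69, 0.05) = 0.05
¬((w ∧ (w ∧ ((v → w) → u))) ∧ ¬u) = 1 − 0.05 = 0.95

0.95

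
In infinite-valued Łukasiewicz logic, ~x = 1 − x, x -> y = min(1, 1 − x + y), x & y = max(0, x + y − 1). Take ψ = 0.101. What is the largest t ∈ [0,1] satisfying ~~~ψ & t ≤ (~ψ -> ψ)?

0.303

~ψ = 1 − 0.101 = 0.899
~~ψ = 1 − 0.899 = 0.101
~~~ψ = 1 − 0.101 = 0.899
So the left factor is ~~~ψ = 0.899.
~ψ -> ψ = min(1, 1 − 0.899 + 0.101) = min(1, 0.202) = 0.202
So the right-hand bound is ~ψ -> ψ = 0.202.
The residuum of the Łukasiewicz t-norm gives the supremum: min(1, 1 − 0.899 + 0.202).
1 − 0.899 + 0.202 = 0.303, so t = min(1, 0.303) = 0.303.
Check: 0.899 & 0.303 = max(0, 0.202) = 0.202 ≤ 0.202.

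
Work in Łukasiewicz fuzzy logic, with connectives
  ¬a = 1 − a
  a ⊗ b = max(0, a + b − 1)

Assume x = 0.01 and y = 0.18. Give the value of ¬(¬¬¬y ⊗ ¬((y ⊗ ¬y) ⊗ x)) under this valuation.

0.18

¬y = 1 − 0.18 = 0.82
¬¬y = 1 − 0.82 = 0.18
¬¬¬y = 1 − 0.18 = 0.82
y ⊗ ¬y = max(0, 0.18 + 0.82 − 1) = max(0, 0.00) = 0.00
(y ⊗ ¬y) ⊗ x = max(0, 0.00 + 0.01 − 1) = max(0, -0.99) = 0.00
¬((y ⊗ ¬y) ⊗ x) = 1 − 0.00 = 1.00
¬¬¬y ⊗ ¬((y ⊗ ¬y) ⊗ x) = max(0, 0.82 + 1.00 − 1) = max(0, 0.82) = 0.82
¬(¬¬¬y ⊗ ¬((y ⊗ ¬y) ⊗ x)) = 1 − 0.82 = 0.18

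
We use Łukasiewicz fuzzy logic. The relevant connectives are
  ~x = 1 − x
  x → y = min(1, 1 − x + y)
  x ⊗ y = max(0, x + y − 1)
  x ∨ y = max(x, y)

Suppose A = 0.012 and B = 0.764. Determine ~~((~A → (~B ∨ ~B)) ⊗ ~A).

0.236

~A = 1 − 0.012 = 0.988
~B = 1 − 0.764 = 0.236
~B ∨ ~B = max(0.236, 0.236) = 0.236
~A → (~B ∨ ~B) = min(1, 1 − 0.988 + 0.236) = min(1, 0.248) = 0.248
(~A → (~B ∨ ~B)) ⊗ ~A = max(0, 0.248 + 0.988 − 1) = max(0, 0.236) = 0.236
~((~A → (~B ∨ ~B)) ⊗ ~A) = 1 − 0.236 = 0.764
~~((~A → (~B ∨ ~B)) ⊗ ~A) = 1 − 0.764 = 0.236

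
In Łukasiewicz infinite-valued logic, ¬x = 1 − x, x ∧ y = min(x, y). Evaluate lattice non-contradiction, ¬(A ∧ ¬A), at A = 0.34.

¬A = 1 − 0.34 = 0.66
A ∧ ¬A = min(0.34, 0.66) = 0.34
¬(A ∧ ¬A) = 1 − 0.34 = 0.66
(The value 0.66 < 1 shows this instance is not satisfied; not a Ł∞-tautology — its value is 1 − min(a, 1−a).)

0.66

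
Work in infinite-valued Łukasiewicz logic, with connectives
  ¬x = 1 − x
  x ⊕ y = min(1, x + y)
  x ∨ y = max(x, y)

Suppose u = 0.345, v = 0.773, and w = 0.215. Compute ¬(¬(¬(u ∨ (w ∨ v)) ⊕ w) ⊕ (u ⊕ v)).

0.000

w ∨ v = max(0.215, 0.773) = 0.773
u ∨ (w ∨ v) = max(0.345, 0.773) = 0.773
¬(u ∨ (w ∨ v)) = 1 − 0.773 = 0.227
¬(u ∨ (w ∨ v)) ⊕ w = min(1, 0.227 + 0.215) = min(1, 0.442) = 0.442
¬(¬(u ∨ (w ∨ v)) ⊕ w) = 1 − 0.442 = 0.558
u ⊕ v = min(1, 0.345 + 0.773) = min(1, 1.118) = 1.000
¬(¬(u ∨ (w ∨ v)) ⊕ w) ⊕ (u ⊕ v) = min(1, 0.558 + 1.000) = min(1, 1.558) = 1.000
¬(¬(¬(u ∨ (w ∨ v)) ⊕ w) ⊕ (u ⊕ v)) = 1 − 1.000 = 0.000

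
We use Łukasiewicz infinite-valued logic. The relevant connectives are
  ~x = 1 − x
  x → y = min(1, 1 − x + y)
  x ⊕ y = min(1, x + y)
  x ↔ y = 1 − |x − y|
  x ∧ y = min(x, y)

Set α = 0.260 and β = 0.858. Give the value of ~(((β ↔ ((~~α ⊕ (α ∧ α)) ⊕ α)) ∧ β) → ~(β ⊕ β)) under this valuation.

~α = 1 − 0.260 = 0.740
~~α = 1 − 0.740 = 0.260
α ∧ α = min(0.260, 0.260) = 0.260
~~α ⊕ (α ∧ α) = min(1, 0.260 + 0.260) = min(1, 0.520) = 0.520
(~~α ⊕ (α ∧ α)) ⊕ α = min(1, 0.520 + 0.260) = min(1, 0.780) = 0.780
β ↔ ((~~α ⊕ (α ∧ α)) ⊕ α) = 1 − |0.858 − 0.780| = 1 − 0.078 = 0.922
(β ↔ ((~~α ⊕ (α ∧ α)) ⊕ α)) ∧ β = min(0.922, 0.858) = 0.858
β ⊕ β = min(1, 0.858 + 0.858) = min(1, 1.716) = 1.000
~(β ⊕ β) = 1 − 1.000 = 0.000
((β ↔ ((~~α ⊕ (α ∧ α)) ⊕ α)) ∧ β) → ~(β ⊕ β) = min(1, 1 − 0.858 + 0.000) = min(1, 0.142) = 0.142
~(((β ↔ ((~~α ⊕ (α ∧ α)) ⊕ α)) ∧ β) → ~(β ⊕ β)) = 1 − 0.142 = 0.858

0.858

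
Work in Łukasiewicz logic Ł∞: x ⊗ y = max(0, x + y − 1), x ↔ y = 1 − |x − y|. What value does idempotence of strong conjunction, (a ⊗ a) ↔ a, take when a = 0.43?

0.57

a ⊗ a = max(0, 0.43 + 0.43 − 1) = max(0, -0.14) = 0.00
(a ⊗ a) ↔ a = 1 − |0.00 − 0.43| = 1 − 0.43 = 0.57
(The value 0.57 < 1 shows this instance is not satisfied; fails in Ł∞ since a ⊗ a = max(0, 2a−1) ≠ a in general.)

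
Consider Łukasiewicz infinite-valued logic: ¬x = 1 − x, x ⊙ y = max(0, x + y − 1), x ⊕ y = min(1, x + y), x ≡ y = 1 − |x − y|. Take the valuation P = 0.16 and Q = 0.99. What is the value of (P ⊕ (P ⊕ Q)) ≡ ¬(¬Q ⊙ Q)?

1.00

P ⊕ Q = min(1, 0.16 + 0.99) = min(1, 1.15) = 1.00
P ⊕ (P ⊕ Q) = min(1, 0.16 + 1.00) = min(1, 1.16) = 1.00
¬Q = 1 − 0.99 = 0.01
¬Q ⊙ Q = max(0, 0.01 + 0.99 − 1) = max(0, 0.00) = 0.00
¬(¬Q ⊙ Q) = 1 − 0.00 = 1.00
(P ⊕ (P ⊕ Q)) ≡ ¬(¬Q ⊙ Q) = 1 − |1.00 − 1.00| = 1 − 0.00 = 1.00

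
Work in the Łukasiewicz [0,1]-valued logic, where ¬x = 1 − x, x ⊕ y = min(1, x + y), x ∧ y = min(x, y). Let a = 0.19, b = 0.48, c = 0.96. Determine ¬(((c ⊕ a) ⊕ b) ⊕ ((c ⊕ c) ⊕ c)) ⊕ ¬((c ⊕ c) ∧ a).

c ⊕ a = min(1, 0.96 + 0.19) = min(1, 1.15) = 1.00
(c ⊕ a) ⊕ b = min(1, 1.00 + 0.48) = min(1, 1.48) = 1.00
c ⊕ c = min(1, 0.96 + 0.96) = min(1, 1.92) = 1.00
(c ⊕ c) ⊕ c = min(1, 1.00 + 0.96) = min(1, 1.96) = 1.00
((c ⊕ a) ⊕ b) ⊕ ((c ⊕ c) ⊕ c) = min(1, 1.00 + 1.00) = min(1, 2.00) = 1.00
¬(((c ⊕ a) ⊕ b) ⊕ ((c ⊕ c) ⊕ c)) = 1 − 1.00 = 0.00
(c ⊕ c) ∧ a = min(1.00, 0.19) = 0.19
¬((c ⊕ c) ∧ a) = 1 − 0.19 = 0.81
¬(((c ⊕ a) ⊕ b) ⊕ ((c ⊕ c) ⊕ c)) ⊕ ¬((c ⊕ c) ∧ a) = min(1, 0.00 + 0.81) = min(1, 0.81) = 0.81

0.81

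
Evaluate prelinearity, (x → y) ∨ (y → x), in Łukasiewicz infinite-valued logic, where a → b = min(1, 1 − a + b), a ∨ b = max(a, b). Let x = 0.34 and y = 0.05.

x → y = min(1, 1 − 0.34 + 0.05) = min(1, 0.71) = 0.71
y → x = min(1, 1 − 0.05 + 0.34) = min(1, 1.29) = 1.00
(x → y) ∨ (y → x) = max(0.71, 1.00) = 1.00
(As expected: a Ł∞-tautology — holds in every MV-chain.)

1.00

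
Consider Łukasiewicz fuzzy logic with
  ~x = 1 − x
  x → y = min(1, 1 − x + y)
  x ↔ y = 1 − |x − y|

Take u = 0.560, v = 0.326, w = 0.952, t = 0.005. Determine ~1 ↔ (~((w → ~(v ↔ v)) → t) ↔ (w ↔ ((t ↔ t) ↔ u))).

~1 = 1 − 1.000 = 0.000
v ↔ v = 1 − |0.326 − 0.326| = 1 − 0.000 = 1.000
~(v ↔ v) = 1 − 1.000 = 0.000
w → ~(v ↔ v) = min(1, 1 − 0.952 + 0.000) = min(1, 0.048) = 0.048
(w → ~(v ↔ v)) → t = min(1, 1 − 0.048 + 0.005) = min(1, 0.957) = 0.957
~((w → ~(v ↔ v)) → t) = 1 − 0.957 = 0.043
t ↔ t = 1 − |0.005 − 0.005| = 1 − 0.000 = 1.000
(t ↔ t) ↔ u = 1 − |1.000 − 0.560| = 1 − 0.440 = 0.560
w ↔ ((t ↔ t) ↔ u) = 1 − |0.952 − 0.560| = 1 − 0.392 = 0.608
~((w → ~(v ↔ v)) → t) ↔ (w ↔ ((t ↔ t) ↔ u)) = 1 − |0.043 − 0.608| = 1 − 0.565 = 0.435
~1 ↔ (~((w → ~(v ↔ v)) → t) ↔ (w ↔ ((t ↔ t) ↔ u))) = 1 − |0.000 − 0.435| = 1 − 0.435 = 0.565

0.565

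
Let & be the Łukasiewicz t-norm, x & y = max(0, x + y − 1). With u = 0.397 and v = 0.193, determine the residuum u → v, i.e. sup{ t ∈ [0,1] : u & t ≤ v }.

The residuum of the Łukasiewicz t-norm gives the supremum: min(1, 1 − 0.397 + 0.193).
1 − 0.397 + 0.193 = 0.796, so t = min(1, 0.796) = 0.796.
Check: 0.397 & 0.796 = max(0, 0.193) = 0.193 ≤ 0.193.

0.796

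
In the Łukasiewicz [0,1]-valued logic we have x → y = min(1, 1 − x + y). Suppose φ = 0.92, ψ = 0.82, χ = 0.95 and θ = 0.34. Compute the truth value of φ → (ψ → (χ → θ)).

0.65

χ → θ = min(1, 1 − 0.95 + 0.34) = min(1, 0.39) = 0.39
ψ → (χ → θ) = min(1, 1 − 0.82 + 0.39) = min(1, 0.57) = 0.57
φ → (ψ → (χ → θ)) = min(1, 1 − 0.92 + 0.57) = min(1, 0.65) = 0.65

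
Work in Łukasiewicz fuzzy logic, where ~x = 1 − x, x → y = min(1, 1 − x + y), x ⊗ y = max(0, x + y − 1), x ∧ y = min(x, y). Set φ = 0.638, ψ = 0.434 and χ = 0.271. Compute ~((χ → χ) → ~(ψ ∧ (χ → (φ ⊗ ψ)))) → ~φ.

χ → χ = min(1, 1 − 0.271 + 0.271) = min(1, 1.000) = 1.000
φ ⊗ ψ = max(0, 0.638 + 0.434 − 1) = max(0, 0.072) = 0.072
χ → (φ ⊗ ψ) = min(1, 1 − 0.271 + 0.072) = min(1, 0.801) = 0.801
ψ ∧ (χ → (φ ⊗ ψ)) = min(0.434, 0.801) = 0.434
~(ψ ∧ (χ → (φ ⊗ ψ))) = 1 − 0.434 = 0.566
(χ → χ) → ~(ψ ∧ (χ → (φ ⊗ ψ))) = min(1, 1 − 1.000 + 0.566) = min(1, 0.566) = 0.566
~((χ → χ) → ~(ψ ∧ (χ → (φ ⊗ ψ)))) = 1 − 0.566 = 0.434
~φ = 1 − 0.638 = 0.362
~((χ → χ) → ~(ψ ∧ (χ → (φ ⊗ ψ)))) → ~φ = min(1, 1 − 0.434 + 0.362) = min(1, 0.928) = 0.928

0.928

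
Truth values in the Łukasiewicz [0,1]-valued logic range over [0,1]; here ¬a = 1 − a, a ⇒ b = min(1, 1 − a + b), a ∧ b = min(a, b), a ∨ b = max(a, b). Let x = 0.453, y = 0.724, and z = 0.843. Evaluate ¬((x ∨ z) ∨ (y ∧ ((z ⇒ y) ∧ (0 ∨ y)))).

0.157

x ∨ z = max(0.453, 0.843) = 0.843
z ⇒ y = min(1, 1 − 0.843 + 0.724) = min(1, 0.881) = 0.881
0 ∨ y = max(0.000, 0.724) = 0.724
(z ⇒ y) ∧ (0 ∨ y) = min(0.881, 0.724) = 0.724
y ∧ ((z ⇒ y) ∧ (0 ∨ y)) = min(0.724, 0.724) = 0.724
(x ∨ z) ∨ (y ∧ ((z ⇒ y) ∧ (0 ∨ y))) = max(0.843, 0.724) = 0.843
¬((x ∨ z) ∨ (y ∧ ((z ⇒ y) ∧ (0 ∨ y)))) = 1 − 0.843 = 0.157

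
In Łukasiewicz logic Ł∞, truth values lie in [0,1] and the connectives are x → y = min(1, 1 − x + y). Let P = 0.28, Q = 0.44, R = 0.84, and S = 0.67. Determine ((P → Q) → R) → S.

P → Q = min(1, 1 − 0.28 + 0.44) = min(1, 1.16) = 1.00
(P → Q) → R = min(1, 1 − 1.00 + 0.84) = min(1, 0.84) = 0.84
((P → Q) → R) → S = min(1, 1 − 0.84 + 0.67) = min(1, 0.83) = 0.83

0.83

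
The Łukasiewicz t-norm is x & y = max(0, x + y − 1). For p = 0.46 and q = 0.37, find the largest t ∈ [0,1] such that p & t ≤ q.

The residuum of the Łukasiewicz t-norm gives the supremum: min(1, 1 − 0.46 + 0.37).
1 − 0.46 + 0.37 = 0.91, so t = min(1, 0.91) = 0.91.
Check: 0.46 & 0.91 = max(0, 0.37) = 0.37 ≤ 0.37.

0.91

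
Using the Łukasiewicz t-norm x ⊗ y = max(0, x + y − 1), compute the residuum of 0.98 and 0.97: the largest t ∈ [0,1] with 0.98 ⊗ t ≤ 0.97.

0.99

The residuum of the Łukasiewicz t-norm gives the supremum: min(1, 1 − 0.98 + 0.97).
1 − 0.98 + 0.97 = 0.99, so t = min(1, 0.99) = 0.99.
Check: 0.98 ⊗ 0.99 = max(0, 0.97) = 0.97 ≤ 0.97.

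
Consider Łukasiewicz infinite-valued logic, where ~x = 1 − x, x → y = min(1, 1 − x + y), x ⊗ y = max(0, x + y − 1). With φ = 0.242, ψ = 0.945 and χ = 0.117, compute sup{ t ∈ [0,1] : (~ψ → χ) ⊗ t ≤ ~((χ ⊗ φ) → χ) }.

0.000

~ψ = 1 − 0.945 = 0.055
~ψ → χ = min(1, 1 − 0.055 + 0.117) = min(1, 1.062) = 1.000
So the left factor is ~ψ → χ = 1.000.
χ ⊗ φ = max(0, 0.117 + 0.242 − 1) = max(0, -0.641) = 0.000
(χ ⊗ φ) → χ = min(1, 1 − 0.000 + 0.117) = min(1, 1.117) = 1.000
~((χ ⊗ φ) → χ) = 1 − 1.000 = 0.000
So the right-hand bound is ~((χ ⊗ φ) → χ) = 0.000.
The residuum of the Łukasiewicz t-norm gives the supremum: min(1, 1 − 1.000 + 0.000).
1 − 1.000 + 0.000 = 0.000, so t = min(1, 0.000) = 0.000.
Check: 1.000 ⊗ 0.000 = max(0, 0.000) = 0.000 ≤ 0.000.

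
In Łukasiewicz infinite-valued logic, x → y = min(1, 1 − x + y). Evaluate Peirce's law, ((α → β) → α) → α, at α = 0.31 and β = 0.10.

α → β = min(1, 1 − 0.31 + 0.10) = min(1, 0.79) = 0.79
(α → β) → α = min(1, 1 − 0.79 + 0.31) = min(1, 0.52) = 0.52
((α → β) → α) → α = min(1, 1 − 0.52 + 0.31) = min(1, 0.79) = 0.79
(The value 0.79 < 1 shows this instance is not satisfied; not a Ł∞-tautology in general.)

0.79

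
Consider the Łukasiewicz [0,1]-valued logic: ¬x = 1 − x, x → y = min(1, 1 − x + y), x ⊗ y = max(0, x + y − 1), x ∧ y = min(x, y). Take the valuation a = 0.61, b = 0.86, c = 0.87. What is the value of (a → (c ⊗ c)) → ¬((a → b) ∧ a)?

0.39

c ⊗ c = max(0, 0.87 + 0.87 − 1) = max(0, 0.74) = 0.74
a → (c ⊗ c) = min(1, 1 − 0.61 + 0.74) = min(1, 1.13) = 1.00
a → b = min(1, 1 − 0.61 + 0.86) = min(1, 1.25) = 1.00
(a → b) ∧ a = min(1.00, 0.61) = 0.61
¬((a → b) ∧ a) = 1 − 0.61 = 0.39
(a → (c ⊗ c)) → ¬((a → b) ∧ a) = min(1, 1 − 1.00 + 0.39) = min(1, 0.39) = 0.39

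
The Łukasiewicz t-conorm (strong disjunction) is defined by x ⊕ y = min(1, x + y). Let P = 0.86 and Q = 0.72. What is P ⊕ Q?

P ⊕ Q = min(1, 0.86 + 0.72) = min(1, 1.58) = 1.00
For comparison, the Gödel t-conorm max(x, y) would give 0.86.

1.00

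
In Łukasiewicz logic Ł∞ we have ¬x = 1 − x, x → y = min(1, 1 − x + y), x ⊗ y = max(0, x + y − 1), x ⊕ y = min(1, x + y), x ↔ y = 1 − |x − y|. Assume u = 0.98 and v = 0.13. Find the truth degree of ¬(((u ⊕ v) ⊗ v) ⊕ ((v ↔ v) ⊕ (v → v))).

u ⊕ v = min(1, 0.98 + 0.13) = min(1, 1.11) = 1.00
(u ⊕ v) ⊗ v = max(0, 1.00 + 0.13 − 1) = max(0, 0.13) = 0.13
v ↔ v = 1 − |0.13 − 0.13| = 1 − 0.00 = 1.00
v → v = min(1, 1 − 0.13 + 0.13) = min(1, 1.00) = 1.00
(v ↔ v) ⊕ (v → v) = min(1, 1.00 + 1.00) = min(1, 2.00) = 1.00
((u ⊕ v) ⊗ v) ⊕ ((v ↔ v) ⊕ (v → v)) = min(1, 0.13 + 1.00) = min(1, 1.13) = 1.00
¬(((u ⊕ v) ⊗ v) ⊕ ((v ↔ v) ⊕ (v → v))) = 1 − 1.00 = 0.00

0.00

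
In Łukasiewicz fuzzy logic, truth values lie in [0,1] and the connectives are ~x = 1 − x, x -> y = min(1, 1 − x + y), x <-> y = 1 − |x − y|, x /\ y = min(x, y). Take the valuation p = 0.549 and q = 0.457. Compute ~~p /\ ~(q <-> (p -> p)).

~p = 1 − 0.549 = 0.451
~~p = 1 − 0.451 = 0.549
p -> p = min(1, 1 − 0.549 + 0.549) = min(1, 1.000) = 1.000
q <-> (p -> p) = 1 − |0.457 − 1.000| = 1 − 0.543 = 0.457
~(q <-> (p -> p)) = 1 − 0.457 = 0.543
~~p /\ ~(q <-> (p -> p)) = min(0.549, 0.543) = 0.543

0.543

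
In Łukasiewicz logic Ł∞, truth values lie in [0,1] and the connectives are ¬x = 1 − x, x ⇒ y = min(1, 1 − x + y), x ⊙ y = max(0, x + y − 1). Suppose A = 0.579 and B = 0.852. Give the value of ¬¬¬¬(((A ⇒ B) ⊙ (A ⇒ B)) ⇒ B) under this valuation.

A ⇒ B = min(1, 1 − 0.579 + 0.852) = min(1, 1.273) = 1.000
(A ⇒ B) ⊙ (A ⇒ B) = max(0, 1.000 + 1.000 − 1) = max(0, 1.000) = 1.000
((A ⇒ B) ⊙ (A ⇒ B)) ⇒ B = min(1, 1 − 1.000 + 0.852) = min(1, 0.852) = 0.852
¬(((A ⇒ B) ⊙ (A ⇒ B)) ⇒ B) = 1 − 0.852 = 0.148
¬¬(((A ⇒ B) ⊙ (A ⇒ B)) ⇒ B) = 1 − 0.148 = 0.852
¬¬¬(((A ⇒ B) ⊙ (A ⇒ B)) ⇒ B) = 1 − 0.852 = 0.148
¬¬¬¬(((A ⇒ B) ⊙ (A ⇒ B)) ⇒ B) = 1 − 0.148 = 0.852

0.852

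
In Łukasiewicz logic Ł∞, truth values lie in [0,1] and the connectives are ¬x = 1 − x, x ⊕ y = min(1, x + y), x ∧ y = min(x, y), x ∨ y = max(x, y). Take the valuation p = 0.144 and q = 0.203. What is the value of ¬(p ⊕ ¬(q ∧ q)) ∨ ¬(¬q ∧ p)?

q ∧ q = min(0.203, 0.203) = 0.203
¬(q ∧ q) = 1 − 0.203 = 0.797
p ⊕ ¬(q ∧ q) = min(1, 0.144 + 0.797) = min(1, 0.941) = 0.941
¬(p ⊕ ¬(q ∧ q)) = 1 − 0.941 = 0.059
¬q = 1 − 0.203 = 0.797
¬q ∧ p = min(0.797, 0.144) = 0.144
¬(¬q ∧ p) = 1 − 0.144 = 0.856
¬(p ⊕ ¬(q ∧ q)) ∨ ¬(¬q ∧ p) = max(0.059, 0.856) = 0.856

0.856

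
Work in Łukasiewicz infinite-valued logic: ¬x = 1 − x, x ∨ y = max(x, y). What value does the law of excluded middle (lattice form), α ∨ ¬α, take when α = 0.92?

0.92

¬α = 1 − 0.92 = 0.08
α ∨ ¬α = max(0.92, 0.08) = 0.92
(The value 0.92 < 1 shows this instance is not satisfied; not a Ł∞-tautology — its value is max(a, 1−a).)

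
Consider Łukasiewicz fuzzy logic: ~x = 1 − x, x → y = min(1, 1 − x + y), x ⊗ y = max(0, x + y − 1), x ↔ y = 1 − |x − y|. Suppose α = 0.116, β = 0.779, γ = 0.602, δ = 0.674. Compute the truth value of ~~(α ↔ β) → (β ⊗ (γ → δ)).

α ↔ β = 1 − |0.116 − 0.779| = 1 − 0.663 = 0.337
~(α ↔ β) = 1 − 0.337 = 0.663
~~(α ↔ β) = 1 − 0.663 = 0.337
γ → δ = min(1, 1 − 0.602 + 0.674) = min(1, 1.072) = 1.000
β ⊗ (γ → δ) = max(0, 0.779 + 1.000 − 1) = max(0, 0.779) = 0.779
~~(α ↔ β) → (β ⊗ (γ → δ)) = min(1, 1 − 0.337 + 0.779) = min(1, 1.442) = 1.000

1.000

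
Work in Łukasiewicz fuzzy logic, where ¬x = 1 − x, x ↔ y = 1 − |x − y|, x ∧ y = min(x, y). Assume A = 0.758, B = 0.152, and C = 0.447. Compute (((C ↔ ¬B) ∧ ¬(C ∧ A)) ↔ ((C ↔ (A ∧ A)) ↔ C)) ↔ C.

¬B = 1 − 0.152 = 0.848
C ↔ ¬B = 1 − |0.447 − 0.848| = 1 − 0.401 = 0.599
C ∧ A = min(0.447, 0.758) = 0.447
¬(C ∧ A) = 1 − 0.447 = 0.553
(C ↔ ¬B) ∧ ¬(C ∧ A) = min(0.599, 0.553) = 0.553
A ∧ A = min(0.758, 0.758) = 0.758
C ↔ (A ∧ A) = 1 − |0.447 − 0.758| = 1 − 0.311 = 0.689
(C ↔ (A ∧ A)) ↔ C = 1 − |0.689 − 0.447| = 1 − 0.242 = 0.758
((C ↔ ¬B) ∧ ¬(C ∧ A)) ↔ ((C ↔ (A ∧ A)) ↔ C) = 1 − |0.553 − 0.758| = 1 − 0.205 = 0.795
(((C ↔ ¬B) ∧ ¬(C ∧ A)) ↔ ((C ↔ (A ∧ A)) ↔ C)) ↔ C = 1 − |0.795 − 0.447| = 1 − 0.348 = 0.652

0.652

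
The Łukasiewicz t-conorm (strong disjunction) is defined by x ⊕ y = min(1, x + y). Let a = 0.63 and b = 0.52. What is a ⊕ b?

a ⊕ b = min(1, 0.63 + 0.52) = min(1, 1.15) = 1.00
For comparison, the Gödel t-conorm max(x, y) would give 0.63.

1.00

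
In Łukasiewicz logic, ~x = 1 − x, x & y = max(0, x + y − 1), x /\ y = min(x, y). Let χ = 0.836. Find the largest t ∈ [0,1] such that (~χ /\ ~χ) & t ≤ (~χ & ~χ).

0.836

~χ = 1 − 0.836 = 0.164
~χ /\ ~χ = min(0.164, 0.164) = 0.164
So the left factor is ~χ /\ ~χ = 0.164.
~χ & ~χ = max(0, 0.164 + 0.164 − 1) = max(0, -0.672) = 0.000
So the right-hand bound is ~χ & ~χ = 0.000.
The residuum of the Łukasiewicz t-norm gives the supremum: min(1, 1 − 0.164 + 0.000).
1 − 0.164 + 0.000 = 0.836, so t = min(1, 0.836) = 0.836.
Check: 0.164 & 0.836 = max(0, 0.000) = 0.000 ≤ 0.000.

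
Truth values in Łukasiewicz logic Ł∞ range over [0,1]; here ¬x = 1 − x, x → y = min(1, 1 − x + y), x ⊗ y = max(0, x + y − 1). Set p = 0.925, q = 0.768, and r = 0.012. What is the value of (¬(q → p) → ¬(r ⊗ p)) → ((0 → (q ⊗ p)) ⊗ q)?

0.768

q → p = min(1, 1 − 0.768 + 0.925) = min(1, 1.157) = 1.000
¬(q → p) = 1 − 1.000 = 0.000
r ⊗ p = max(0, 0.012 + 0.925 − 1) = max(0, -0.063) = 0.000
¬(r ⊗ p) = 1 − 0.000 = 1.000
¬(q → p) → ¬(r ⊗ p) = min(1, 1 − 0.000 + 1.000) = min(1, 2.000) = 1.000
q ⊗ p = max(0, 0.768 + 0.925 − 1) = max(0, 0.693) = 0.693
0 → (q ⊗ p) = min(1, 1 − 0.000 + 0.693) = min(1, 1.693) = 1.000
(0 → (q ⊗ p)) ⊗ q = max(0, 1.000 + 0.768 − 1) = max(0, 0.768) = 0.768
(¬(q → p) → ¬(r ⊗ p)) → ((0 → (q ⊗ p)) ⊗ q) = min(1, 1 − 1.000 + 0.768) = min(1, 0.768) = 0.768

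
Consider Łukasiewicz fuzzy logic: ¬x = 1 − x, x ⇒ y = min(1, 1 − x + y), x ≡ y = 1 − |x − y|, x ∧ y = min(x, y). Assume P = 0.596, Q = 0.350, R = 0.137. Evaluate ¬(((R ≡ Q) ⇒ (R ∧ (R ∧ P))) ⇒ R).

0.213

R ≡ Q = 1 − |0.137 − 0.350| = 1 − 0.213 = 0.787
R ∧ P = min(0.137, 0.596) = 0.137
R ∧ (R ∧ P) = min(0.137, 0.137) = 0.137
(R ≡ Q) ⇒ (R ∧ (R ∧ P)) = min(1, 1 − 0.787 + 0.137) = min(1, 0.350) = 0.350
((R ≡ Q) ⇒ (R ∧ (R ∧ P))) ⇒ R = min(1, 1 − 0.350 + 0.137) = min(1, 0.787) = 0.787
¬(((R ≡ Q) ⇒ (R ∧ (R ∧ P))) ⇒ R) = 1 − 0.787 = 0.213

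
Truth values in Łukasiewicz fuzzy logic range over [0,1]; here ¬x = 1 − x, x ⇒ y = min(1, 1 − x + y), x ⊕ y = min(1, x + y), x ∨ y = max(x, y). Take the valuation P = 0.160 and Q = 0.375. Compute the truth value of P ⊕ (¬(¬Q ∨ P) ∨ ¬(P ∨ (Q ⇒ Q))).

¬Q = 1 − 0.375 = 0.625
¬Q ∨ P = max(0.625, 0.160) = 0.625
¬(¬Q ∨ P) = 1 − 0.625 = 0.375
Q ⇒ Q = min(1, 1 − 0.375 + 0.375) = min(1, 1.000) = 1.000
P ∨ (Q ⇒ Q) = max(0.160, 1.000) = 1.000
¬(P ∨ (Q ⇒ Q)) = 1 − 1.000 = 0.000
¬(¬Q ∨ P) ∨ ¬(P ∨ (Q ⇒ Q)) = max(0.375, 0.000) = 0.375
P ⊕ (¬(¬Q ∨ P) ∨ ¬(P ∨ (Q ⇒ Q))) = min(1, 0.160 + 0.375) = min(1, 0.535) = 0.535

0.535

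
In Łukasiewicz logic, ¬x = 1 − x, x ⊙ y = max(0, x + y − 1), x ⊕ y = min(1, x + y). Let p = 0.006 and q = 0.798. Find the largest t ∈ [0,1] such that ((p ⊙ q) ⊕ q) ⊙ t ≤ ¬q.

0.404

p ⊙ q = max(0, 0.006 + 0.798 − 1) = max(0, -0.196) = 0.000
(p ⊙ q) ⊕ q = min(1, 0.000 + 0.798) = min(1, 0.798) = 0.798
So the left factor is (p ⊙ q) ⊕ q = 0.798.
¬q = 1 − 0.798 = 0.202
So the right-hand bound is ¬q = 0.202.
The residuum of the Łukasiewicz t-norm gives the supremum: min(1, 1 − 0.798 + 0.202).
1 − 0.798 + 0.202 = 0.404, so t = min(1, 0.404) = 0.404.
Check: 0.798 ⊙ 0.404 = max(0, 0.202) = 0.202 ≤ 0.202.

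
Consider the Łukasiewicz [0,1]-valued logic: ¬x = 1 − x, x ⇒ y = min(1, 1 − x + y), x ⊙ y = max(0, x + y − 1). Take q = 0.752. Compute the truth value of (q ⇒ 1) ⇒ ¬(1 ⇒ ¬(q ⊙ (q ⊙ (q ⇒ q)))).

0.504

q ⇒ 1 = min(1, 1 − 0.752 + 1.000) = min(1, 1.248) = 1.000
q ⇒ q = min(1, 1 − 0.752 + 0.752) = min(1, 1.000) = 1.000
q ⊙ (q ⇒ q) = max(0, 0.752 + 1.000 − 1) = max(0, 0.752) = 0.752
q ⊙ (q ⊙ (q ⇒ q)) = max(0, 0.752 + 0.752 − 1) = max(0, 0.504) = 0.504
¬(q ⊙ (q ⊙ (q ⇒ q))) = 1 − 0.504 = 0.496
1 ⇒ ¬(q ⊙ (q ⊙ (q ⇒ q))) = min(1, 1 − 1.000 + 0.496) = min(1, 0.496) = 0.496
¬(1 ⇒ ¬(q ⊙ (q ⊙ (q ⇒ q)))) = 1 − 0.496 = 0.504
(q ⇒ 1) ⇒ ¬(1 ⇒ ¬(q ⊙ (q ⊙ (q ⇒ q)))) = min(1, 1 − 1.000 + 0.504) = min(1, 0.504) = 0.504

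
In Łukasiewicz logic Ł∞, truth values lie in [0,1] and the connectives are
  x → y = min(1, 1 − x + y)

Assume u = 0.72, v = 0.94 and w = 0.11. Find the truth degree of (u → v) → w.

u → v = min(1, 1 − 0.72 + 0.94) = min(1, 1.22) = 1.00
(u → v) → w = min(1, 1 − 1.00 + 0.11) = min(1, 0.11) = 0.11

0.11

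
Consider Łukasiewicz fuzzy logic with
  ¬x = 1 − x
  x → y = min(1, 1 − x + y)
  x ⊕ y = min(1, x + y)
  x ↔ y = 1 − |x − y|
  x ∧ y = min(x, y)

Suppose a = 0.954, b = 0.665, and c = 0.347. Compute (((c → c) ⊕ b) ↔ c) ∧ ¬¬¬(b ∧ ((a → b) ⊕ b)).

c → c = min(1, 1 − 0.347 + 0.347) = min(1, 1.000) = 1.000
(c → c) ⊕ b = min(1, 1.000 + 0.665) = min(1, 1.665) = 1.000
((c → c) ⊕ b) ↔ c = 1 − |1.000 − 0.347| = 1 − 0.653 = 0.347
a → b = min(1, 1 − 0.954 + 0.665) = min(1, 0.711) = 0.711
(a → b) ⊕ b = min(1, 0.711 + 0.665) = min(1, 1.376) = 1.000
b ∧ ((a → b) ⊕ b) = min(0.665, 1.000) = 0.665
¬(b ∧ ((a → b) ⊕ b)) = 1 − 0.665 = 0.335
¬¬(b ∧ ((a → b) ⊕ b)) = 1 − 0.335 = 0.665
¬¬¬(b ∧ ((a → b) ⊕ b)) = 1 − 0.665 = 0.335
(((c → c) ⊕ b) ↔ c) ∧ ¬¬¬(b ∧ ((a → b) ⊕ b)) = min(0.347, 0.335) = 0.335

0.335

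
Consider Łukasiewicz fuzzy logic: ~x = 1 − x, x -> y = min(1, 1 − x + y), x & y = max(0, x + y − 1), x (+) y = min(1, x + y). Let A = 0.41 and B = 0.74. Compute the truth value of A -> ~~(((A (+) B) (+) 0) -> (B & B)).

A (+) B = min(1, 0.41 + 0.74) = min(1, 1.15) = 1.00
(A (+) B) (+) 0 = min(1, 1.00 + 0.00) = min(1, 1.00) = 1.00
B & B = max(0, 0.74 + 0.74 − 1) = max(0, 0.48) = 0.48
((A (+) B) (+) 0) -> (B & B) = min(1, 1 − 1.00 + 0.48) = min(1, 0.48) = 0.48
~(((A (+) B) (+) 0) -> (B & B)) = 1 − 0.48 = 0.52
~~(((A (+) B) (+) 0) -> (B & B)) = 1 − 0.52 = 0.48
A -> ~~(((A (+) B) (+) 0) -> (B & B)) = min(1, 1 − 0.41 + 0.48) = min(1, 1.07) = 1.00

1.00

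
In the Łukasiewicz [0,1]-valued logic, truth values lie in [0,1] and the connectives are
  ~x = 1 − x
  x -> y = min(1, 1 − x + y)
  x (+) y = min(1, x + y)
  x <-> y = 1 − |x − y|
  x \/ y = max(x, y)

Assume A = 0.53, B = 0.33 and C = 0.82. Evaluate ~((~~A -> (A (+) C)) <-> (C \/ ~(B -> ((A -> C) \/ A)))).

0.18

~A = 1 − 0.53 = 0.47
~~A = 1 − 0.47 = 0.53
A (+) C = min(1, 0.53 + 0.82) = min(1, 1.35) = 1.00
~~A -> (A (+) C) = min(1, 1 − 0.53 + 1.00) = min(1, 1.47) = 1.00
A -> C = min(1, 1 − 0.53 + 0.82) = min(1, 1.29) = 1.00
(A -> C) \/ A = max(1.00, 0.53) = 1.00
B -> ((A -> C) \/ A) = min(1, 1 − 0.33 + 1.00) = min(1, 1.67) = 1.00
~(B -> ((A -> C) \/ A)) = 1 − 1.00 = 0.00
C \/ ~(B -> ((A -> C) \/ A)) = max(0.82, 0.00) = 0.82
(~~A -> (A (+) C)) <-> (C \/ ~(B -> ((A -> C) \/ A))) = 1 − |1.00 − 0.82| = 1 − 0.18 = 0.82
~((~~A -> (A (+) C)) <-> (C \/ ~(B -> ((A -> C) \/ A)))) = 1 − 0.82 = 0.18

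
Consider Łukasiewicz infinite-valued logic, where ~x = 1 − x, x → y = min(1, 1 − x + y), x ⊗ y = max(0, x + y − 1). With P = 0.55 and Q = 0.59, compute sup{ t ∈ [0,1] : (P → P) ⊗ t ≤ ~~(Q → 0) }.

P → P = min(1, 1 − 0.55 + 0.55) = min(1, 1.00) = 1.00
So the left factor is P → P = 1.00.
Q → 0 = min(1, 1 − 0.59 + 0.00) = min(1, 0.41) = 0.41
~(Q → 0) = 1 − 0.41 = 0.59
~~(Q → 0) = 1 − 0.59 = 0.41
So the right-hand bound is ~~(Q → 0) = 0.41.
The residuum of the Łukasiewicz t-norm gives the supremum: min(1, 1 − 1.00 + 0.41).
1 − 1.00 + 0.41 = 0.41, so t = min(1, 0.41) = 0.41.
Check: 1.00 ⊗ 0.41 = max(0, 0.41) = 0.41 ≤ 0.41.

0.41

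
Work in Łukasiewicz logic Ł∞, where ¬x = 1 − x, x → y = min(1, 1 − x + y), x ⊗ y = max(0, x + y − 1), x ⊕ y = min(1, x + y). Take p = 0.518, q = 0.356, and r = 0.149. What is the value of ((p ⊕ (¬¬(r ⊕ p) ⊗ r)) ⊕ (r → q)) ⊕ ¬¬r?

r ⊕ p = min(1, 0.149 + 0.518) = min(1, 0.667) = 0.667
¬(r ⊕ p) = 1 − 0.667 = 0.333
¬¬(r ⊕ p) = 1 − 0.333 = 0.667
¬¬(r ⊕ p) ⊗ r = max(0, 0.667 + 0.149 − 1) = max(0, -0.184) = 0.000
p ⊕ (¬¬(r ⊕ p) ⊗ r) = min(1, 0.518 + 0.000) = min(1, 0.518) = 0.518
r → q = min(1, 1 − 0.149 + 0.356) = min(1, 1.207) = 1.000
(p ⊕ (¬¬(r ⊕ p) ⊗ r)) ⊕ (r → q) = min(1, 0.518 + 1.000) = min(1, 1.518) = 1.000
¬r = 1 − 0.149 = 0.851
¬¬r = 1 − 0.851 = 0.149
((p ⊕ (¬¬(r ⊕ p) ⊗ r)) ⊕ (r → q)) ⊕ ¬¬r = min(1, 1.000 + 0.149) = min(1, 1.149) = 1.000

1.000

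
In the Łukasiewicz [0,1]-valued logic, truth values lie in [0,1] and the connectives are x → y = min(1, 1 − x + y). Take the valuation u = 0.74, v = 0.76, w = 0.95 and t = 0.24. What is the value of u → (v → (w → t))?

0.79

w → t = min(1, 1 − 0.95 + 0.24) = min(1, 0.29) = 0.29
v → (w → t) = min(1, 1 − 0.76 + 0.29) = min(1, 0.53) = 0.53
u → (v → (w → t)) = min(1, 1 − 0.74 + 0.53) = min(1, 0.79) = 0.79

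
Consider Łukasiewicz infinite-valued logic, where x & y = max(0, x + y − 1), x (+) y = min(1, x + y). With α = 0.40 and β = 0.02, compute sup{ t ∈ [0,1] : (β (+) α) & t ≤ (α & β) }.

0.58

β (+) α = min(1, 0.02 + 0.40) = min(1, 0.42) = 0.42
So the left factor is β (+) α = 0.42.
α & β = max(0, 0.40 + 0.02 − 1) = max(0, -0.58) = 0.00
So the right-hand bound is α & β = 0.00.
The residuum of the Łukasiewicz t-norm gives the supremum: min(1, 1 − 0.42 + 0.00).
1 − 0.42 + 0.00 = 0.58, so t = min(1, 0.58) = 0.58.
Check: 0.42 & 0.58 = max(0, 0.00) = 0.00 ≤ 0.00.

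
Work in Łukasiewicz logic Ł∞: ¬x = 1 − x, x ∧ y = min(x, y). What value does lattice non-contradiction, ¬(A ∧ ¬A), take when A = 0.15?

0.85

¬A = 1 − 0.15 = 0.85
A ∧ ¬A = min(0.15, 0.85) = 0.15
¬(A ∧ ¬A) = 1 − 0.15 = 0.85
(The value 0.85 < 1 shows this instance is not satisfied; not a Ł∞-tautology — its value is 1 − min(a, 1−a).)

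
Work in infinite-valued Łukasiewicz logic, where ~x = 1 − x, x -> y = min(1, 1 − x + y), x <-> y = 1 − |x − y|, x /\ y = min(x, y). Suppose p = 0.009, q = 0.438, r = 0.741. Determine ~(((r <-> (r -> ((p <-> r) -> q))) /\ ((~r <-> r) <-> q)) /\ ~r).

0.741

p <-> r = 1 − |0.009 − 0.741| = 1 − 0.732 = 0.268
(p <-> r) -> q = min(1, 1 − 0.268 + 0.438) = min(1, 1.170) = 1.000
r -> ((p <-> r) -> q) = min(1, 1 − 0.741 + 1.000) = min(1, 1.259) = 1.000
r <-> (r -> ((p <-> r) -> q)) = 1 − |0.741 − 1.000| = 1 − 0.259 = 0.741
~r = 1 − 0.741 = 0.259
~r <-> r = 1 − |0.259 − 0.741| = 1 − 0.482 = 0.518
(~r <-> r) <-> q = 1 − |0.518 − 0.438| = 1 − 0.080 = 0.920
(r <-> (r -> ((p <-> r) -> q))) /\ ((~r <-> r) <-> q) = min(0.741, 0.920) = 0.741
((r <-> (r -> ((p <-> r) -> q))) /\ ((~r <-> r) <-> q)) /\ ~r = min(0.741, 0.259) = 0.259
~(((r <-> (r -> ((p <-> r) -> q))) /\ ((~r <-> r) <-> q)) /\ ~r) = 1 − 0.259 = 0.741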